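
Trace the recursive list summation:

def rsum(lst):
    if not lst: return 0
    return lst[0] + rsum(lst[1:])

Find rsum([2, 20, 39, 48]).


rsum([2, 20, 39, 48]) = 2 + rsum([20, 39, 48])
rsum([20, 39, 48]) = 20 + rsum([39, 48])
rsum([39, 48]) = 39 + rsum([48])
rsum([48]) = 48 + rsum([])
rsum([]) = 0  (base case)
Total: 2 + 20 + 39 + 48 + 0 = 109

109


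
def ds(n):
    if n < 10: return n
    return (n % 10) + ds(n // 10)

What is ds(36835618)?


ds(36835618) = 8 + ds(3683561)
ds(3683561) = 1 + ds(368356)
ds(368356) = 6 + ds(36835)
ds(36835) = 5 + ds(3683)
ds(3683) = 3 + ds(368)
ds(368) = 8 + ds(36)
ds(36) = 6 + ds(3)
ds(3) = 3  (base case)
Total: 8 + 1 + 6 + 5 + 3 + 8 + 6 + 3 = 40

40


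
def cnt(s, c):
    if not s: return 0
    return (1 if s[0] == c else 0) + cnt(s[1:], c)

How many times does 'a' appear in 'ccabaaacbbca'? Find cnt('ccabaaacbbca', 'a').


s[0]='c' != 'a' -> 0
s[0]='c' != 'a' -> 0
s[0]='a' == 'a' -> 1
s[0]='b' != 'a' -> 0
s[0]='a' == 'a' -> 1
s[0]='a' == 'a' -> 1
s[0]='a' == 'a' -> 1
s[0]='c' != 'a' -> 0
s[0]='b' != 'a' -> 0
s[0]='b' != 'a' -> 0
s[0]='c' != 'a' -> 0
s[0]='a' == 'a' -> 1
Sum: 0 + 0 + 1 + 0 + 1 + 1 + 1 + 0 + 0 + 0 + 0 + 1 = 5

5


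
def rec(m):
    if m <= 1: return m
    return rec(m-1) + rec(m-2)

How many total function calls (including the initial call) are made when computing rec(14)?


Let C(n) = total calls for rec(n)
C(0) = 1, C(1) = 1
C(2) = 1 + C(1) + C(0) = 1 + 1 + 1 = 3
C(3) = 1 + C(2) + C(1) = 1 + 3 + 1 = 5
C(4) = 1 + C(3) + C(2) = 1 + 5 + 3 = 9
C(5) = 1 + C(4) + C(3) = 1 + 9 + 5 = 15
C(6) = 1 + C(5) + C(4) = 1 + 15 + 9 = 25
C(7) = 1 + C(6) + C(5) = 1 + 25 + 15 = 41
C(8) = 1 + C(7) + C(6) = 1 + 41 + 25 = 67
C(9) = 1 + C(8) + C(7) = 1 + 67 + 41 = 109
C(10) = 1 + C(9) + C(8) = 1 + 109 + 67 = 177
C(11) = 1 + C(10) + C(9) = 1 + 177 + 109 = 287
C(12) = 1 + C(11) + C(10) = 1 + 287 + 177 = 465
C(13) = 1 + C(12) + C(11) = 1 + 465 + 287 = 753
C(14) = 1 + C(13) + C(12) = 1 + 753 + 465 = 1219

1219


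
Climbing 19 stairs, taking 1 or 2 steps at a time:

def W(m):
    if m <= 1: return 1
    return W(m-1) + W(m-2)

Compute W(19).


Building up from base cases:
W(0) = 1
W(1) = 1
W(2) = W(1) + W(0) = 1 + 1 = 2
W(3) = W(2) + W(1) = 2 + 1 = 3
W(4) = W(3) + W(2) = 3 + 2 = 5
W(5) = W(4) + W(3) = 5 + 3 = 8
W(6) = W(5) + W(4) = 8 + 5 = 13
W(7) = W(6) + W(5) = 13 + 8 = 21
W(8) = W(7) + W(6) = 21 + 13 = 34
W(9) = W(8) + W(7) = 34 + 21 = 55
W(10) = W(9) + W(8) = 55 + 34 = 89
W(11) = W(10) + W(9) = 89 + 55 = 144
W(12) = W(11) + W(10) = 144 + 89 = 233
W(13) = W(12) + W(11) = 233 + 144 = 377
W(14) = W(13) + W(12) = 377 + 233 = 610
W(15) = W(14) + W(13) = 610 + 377 = 987
W(16) = W(15) + W(14) = 987 + 610 = 1597
W(17) = W(16) + W(15) = 1597 + 987 = 2584
W(18) = W(17) + W(16) = 2584 + 1597 = 4181
W(19) = W(18) + W(17) = 4181 + 2584 = 6765

6765


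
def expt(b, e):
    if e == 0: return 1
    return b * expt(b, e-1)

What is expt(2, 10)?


expt(2, 10)
= 2 * expt(2, 9)
= 2 * 2 * expt(2, 8)
= 2 * 2 * 2 * expt(2, 7)
= 2 * 2 * 2 * 2 * expt(2, 6)
= 2 * 2 * 2 * 2 * 2 * expt(2, 5)
= 2 * 2 * 2 * 2 * 2 * 2 * expt(2, 4)
= 2 * 2 * 2 * 2 * 2 * 2 * 2 * expt(2, 3)
= 2 * 2 * 2 * 2 * 2 * 2 * 2 * 2 * expt(2, 2)
= 2 * 2 * 2 * 2 * 2 * 2 * 2 * 2 * 2 * expt(2, 1)
= 2 * 2 * 2 * 2 * 2 * 2 * 2 * 2 * 2 * 2 * expt(2, 0)
= 2 * 2 * 2 * 2 * 2 * 2 * 2 * 2 * 2 * 2 * 1
= 1024

1024


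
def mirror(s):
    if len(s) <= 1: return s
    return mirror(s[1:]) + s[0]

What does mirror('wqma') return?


mirror('wqma') = mirror('qma') + 'w'
mirror('qma') = mirror('ma') + 'q'
mirror('ma') = mirror('a') + 'm'
mirror('a') = 'a'  (base case)
Concatenating: 'a' + 'm' + 'q' + 'w' = 'amqw'

amqw


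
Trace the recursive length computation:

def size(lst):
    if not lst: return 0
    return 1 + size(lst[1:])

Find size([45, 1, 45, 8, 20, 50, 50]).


size([45, 1, 45, 8, 20, 50, 50]) = 1 + size([1, 45, 8, 20, 50, 50])
size([1, 45, 8, 20, 50, 50]) = 1 + size([45, 8, 20, 50, 50])
size([45, 8, 20, 50, 50]) = 1 + size([8, 20, 50, 50])
size([8, 20, 50, 50]) = 1 + size([20, 50, 50])
size([20, 50, 50]) = 1 + size([50, 50])
size([50, 50]) = 1 + size([50])
size([50]) = 1 + size([])
size([]) = 0  (base case)
Unwinding: 1 + 1 + 1 + 1 + 1 + 1 + 1 + 0 = 7

7


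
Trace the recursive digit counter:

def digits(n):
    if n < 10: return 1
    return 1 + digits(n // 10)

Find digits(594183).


digits(594183) = 1 + digits(59418)
digits(59418) = 1 + digits(5941)
digits(5941) = 1 + digits(594)
digits(594) = 1 + digits(59)
digits(59) = 1 + digits(5)
digits(5) = 1  (base case: 5 < 10)
Unwinding: 1 + 1 + 1 + 1 + 1 + 1 = 6

6


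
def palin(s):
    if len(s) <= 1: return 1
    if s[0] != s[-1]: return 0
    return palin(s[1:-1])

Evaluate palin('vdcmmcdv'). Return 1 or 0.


palin('vdcmmcdv'): s[0]='v' == s[-1]='v' -> check palin('dcmmcd')
palin('dcmmcd'): s[0]='d' == s[-1]='d' -> check palin('cmmc')
palin('cmmc'): s[0]='c' == s[-1]='c' -> check palin('mm')
palin('mm'): s[0]='m' == s[-1]='m' -> check palin('')
palin(''): len <= 1 -> return 1  (base case)
Result: 1 (palindrome)

1


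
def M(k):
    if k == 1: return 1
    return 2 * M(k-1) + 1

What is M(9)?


M(9) = 2 * M(8) + 1
M(8) = 2 * M(7) + 1
M(7) = 2 * M(6) + 1
M(6) = 2 * M(5) + 1
M(5) = 2 * M(4) + 1
M(4) = 2 * M(3) + 1
M(3) = 2 * M(2) + 1
M(2) = 2 * M(1) + 1
M(1) = 1  (base case)
M(2) = 2 * 1 + 1 = 3
M(3) = 2 * 3 + 1 = 7
M(4) = 2 * 7 + 1 = 15
M(5) = 2 * 15 + 1 = 31
M(6) = 2 * 31 + 1 = 63
M(7) = 2 * 63 + 1 = 127
M(8) = 2 * 127 + 1 = 255
M(9) = 2 * 255 + 1 = 511

511


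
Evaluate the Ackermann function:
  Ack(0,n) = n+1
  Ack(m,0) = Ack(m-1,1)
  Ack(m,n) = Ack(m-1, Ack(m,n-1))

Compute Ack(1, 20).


Ack(1, 20) = Ack(0, Ack(1, 19))
  Ack(1, 19) = Ack(0, Ack(1, 18))
    Ack(1, 18) = Ack(0, Ack(1, 17))
      Ack(1, 17) = Ack(0, Ack(1, 16))
        Ack(1, 16) = Ack(0, Ack(1, 15))
          Ack(1, 15) = Ack(0, Ack(1, 14))
          Ack(1, 14) = Ack(0, Ack(1, 13))
          Ack(1, 13) = Ack(0, Ack(1, 12))
          Ack(1, 12) = Ack(0, Ack(1, 11))
          Ack(1, 11) = Ack(0, Ack(1, 10))
          Ack(1, 10) = Ack(0, Ack(1, 9))
          Ack(1, 9) = Ack(0, Ack(1, 8))
          Ack(1, 8) = Ack(0, Ack(1, 7))
          Ack(1, 7) = Ack(0, Ack(1, 6))
          Ack(1, 6) = Ack(0, Ack(1, 5))
          Ack(1, 5) = Ack(0, Ack(1, 4))
          Ack(1, 4) = Ack(0, Ack(1, 3))
          Ack(1, 3) = Ack(0, Ack(1, 2))
          Ack(1, 2) = Ack(0, Ack(1, 1))
          Ack(1, 1) = Ack(0, Ack(1, 0))
          Ack(1, 0) = Ack(0, 1)
          Ack(0, 1) = 2
            = Ack(0, 2)
          Ack(0, 2) = 3
            = Ack(0, 3)
... (trace truncated)
Result: Ack(1, 20) = 22

22


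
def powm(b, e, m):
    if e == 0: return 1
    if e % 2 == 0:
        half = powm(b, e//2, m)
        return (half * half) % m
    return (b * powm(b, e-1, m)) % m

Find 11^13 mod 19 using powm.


powm(11, 13, 19): e is odd, compute powm(11, 12, 19)
  powm(11, 12, 19): e is even, compute powm(11, 6, 19)
    powm(11, 6, 19): e is even, compute powm(11, 3, 19)
      powm(11, 3, 19): e is odd, compute powm(11, 2, 19)
        powm(11, 2, 19): e is even, compute powm(11, 1, 19)
          powm(11, 1, 19): e is odd, compute powm(11, 0, 19)
          powm(11, 0, 19) = 1
          (11 * 1) % 19 = 11
        half=11, (11*11) % 19 = 7
      (11 * 7) % 19 = 1
    half=1, (1*1) % 19 = 1
  half=1, (1*1) % 19 = 1
(11 * 1) % 19 = 11

11


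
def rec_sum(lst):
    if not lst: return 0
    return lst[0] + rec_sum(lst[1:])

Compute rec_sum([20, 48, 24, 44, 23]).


rec_sum([20, 48, 24, 44, 23]) = 20 + rec_sum([48, 24, 44, 23])
rec_sum([48, 24, 44, 23]) = 48 + rec_sum([24, 44, 23])
rec_sum([24, 44, 23]) = 24 + rec_sum([44, 23])
rec_sum([44, 23]) = 44 + rec_sum([23])
rec_sum([23]) = 23 + rec_sum([])
rec_sum([]) = 0  (base case)
Total: 20 + 48 + 24 + 44 + 23 + 0 = 159

159


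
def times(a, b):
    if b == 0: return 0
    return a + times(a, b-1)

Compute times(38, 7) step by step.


times(38, 7) = 38 + times(38, 6)
times(38, 6) = 38 + times(38, 5)
times(38, 5) = 38 + times(38, 4)
times(38, 4) = 38 + times(38, 3)
times(38, 3) = 38 + times(38, 2)
times(38, 2) = 38 + times(38, 1)
times(38, 1) = 38 + times(38, 0)
times(38, 0) = 0  (base case)
Total: 38 + 38 + 38 + 38 + 38 + 38 + 38 + 0 = 266

266


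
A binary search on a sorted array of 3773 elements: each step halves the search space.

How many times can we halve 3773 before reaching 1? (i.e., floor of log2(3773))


3773 / 2 = 1886
1886 / 2 = 943
943 / 2 = 471
471 / 2 = 235
235 / 2 = 117
117 / 2 = 58
58 / 2 = 29
29 / 2 = 14
14 / 2 = 7
7 / 2 = 3
3 / 2 = 1
Reached 1 after 11 halvings

11


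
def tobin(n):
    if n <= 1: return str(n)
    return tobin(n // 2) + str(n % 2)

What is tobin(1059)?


tobin(1059) = tobin(529) + '1'
tobin(529) = tobin(264) + '1'
tobin(264) = tobin(132) + '0'
tobin(132) = tobin(66) + '0'
tobin(66) = tobin(33) + '0'
tobin(33) = tobin(16) + '1'
tobin(16) = tobin(8) + '0'
tobin(8) = tobin(4) + '0'
tobin(4) = tobin(2) + '0'
tobin(2) = tobin(1) + '0'
tobin(1) = '1'  (base case)
Concatenating: '1' + '0' + '0' + '0' + '0' + '1' + '0' + '0' + '0' + '1' + '1' = '10000100011'

10000100011


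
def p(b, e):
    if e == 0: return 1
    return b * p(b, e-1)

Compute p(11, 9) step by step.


p(11, 9)
= 11 * p(11, 8)
= 11 * 11 * p(11, 7)
= 11 * 11 * 11 * p(11, 6)
= 11 * 11 * 11 * 11 * p(11, 5)
= 11 * 11 * 11 * 11 * 11 * p(11, 4)
= 11 * 11 * 11 * 11 * 11 * 11 * p(11, 3)
= 11 * 11 * 11 * 11 * 11 * 11 * 11 * p(11, 2)
= 11 * 11 * 11 * 11 * 11 * 11 * 11 * 11 * p(11, 1)
= 11 * 11 * 11 * 11 * 11 * 11 * 11 * 11 * 11 * p(11, 0)
= 11 * 11 * 11 * 11 * 11 * 11 * 11 * 11 * 11 * 1
= 2357947691

2357947691


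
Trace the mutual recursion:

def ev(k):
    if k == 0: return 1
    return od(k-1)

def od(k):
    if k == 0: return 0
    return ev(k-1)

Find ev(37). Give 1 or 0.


ev(37) = od(36)
od(36) = ev(35)
ev(35) = od(34)
od(34) = ev(33)
ev(33) = od(32)
od(32) = ev(31)
ev(31) = od(30)
od(30) = ev(29)
ev(29) = od(28)
od(28) = ev(27)
ev(27) = od(26)
od(26) = ev(25)
ev(25) = od(24)
od(24) = ev(23)
ev(23) = od(22)
od(22) = ev(21)
ev(21) = od(20)
od(20) = ev(19)
ev(19) = od(18)
od(18) = ev(17)
ev(17) = od(16)
od(16) = ev(15)
ev(15) = od(14)
od(14) = ev(13)
ev(13) = od(12)
od(12) = ev(11)
ev(11) = od(10)
od(10) = ev(9)
ev(9) = od(8)
od(8) = ev(7)
ev(7) = od(6)
od(6) = ev(5)
ev(5) = od(4)
od(4) = ev(3)
ev(3) = od(2)
od(2) = ev(1)
ev(1) = od(0)
od(0) = 0  (base case)
Result: 0

0


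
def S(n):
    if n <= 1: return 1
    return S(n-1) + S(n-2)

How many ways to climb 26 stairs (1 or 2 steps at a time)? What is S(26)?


Building up from base cases:
S(0) = 1
S(1) = 1
S(2) = S(1) + S(0) = 1 + 1 = 2
S(3) = S(2) + S(1) = 2 + 1 = 3
S(4) = S(3) + S(2) = 3 + 2 = 5
S(5) = S(4) + S(3) = 5 + 3 = 8
S(6) = S(5) + S(4) = 8 + 5 = 13
S(7) = S(6) + S(5) = 13 + 8 = 21
S(8) = S(7) + S(6) = 21 + 13 = 34
S(9) = S(8) + S(7) = 34 + 21 = 55
S(10) = S(9) + S(8) = 55 + 34 = 89
S(11) = S(10) + S(9) = 89 + 55 = 144
S(12) = S(11) + S(10) = 144 + 89 = 233
S(13) = S(12) + S(11) = 233 + 144 = 377
S(14) = S(13) + S(12) = 377 + 233 = 610
S(15) = S(14) + S(13) = 610 + 377 = 987
S(16) = S(15) + S(14) = 987 + 610 = 1597
S(17) = S(16) + S(15) = 1597 + 987 = 2584
S(18) = S(17) + S(16) = 2584 + 1597 = 4181
S(19) = S(18) + S(17) = 4181 + 2584 = 6765
S(20) = S(19) + S(18) = 6765 + 4181 = 10946
S(21) = S(20) + S(19) = 10946 + 6765 = 17711
S(22) = S(21) + S(20) = 17711 + 10946 = 28657
S(23) = S(22) + S(21) = 28657 + 17711 = 46368
S(24) = S(23) + S(22) = 46368 + 28657 = 75025
S(25) = S(24) + S(23) = 75025 + 46368 = 121393
S(26) = S(25) + S(24) = 121393 + 75025 = 196418

196418


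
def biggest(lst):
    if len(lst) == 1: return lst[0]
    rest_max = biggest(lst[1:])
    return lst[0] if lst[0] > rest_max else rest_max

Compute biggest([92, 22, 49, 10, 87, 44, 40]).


biggest([92, 22, 49, 10, 87, 44, 40]): compare 92 with biggest([22, 49, 10, 87, 44, 40])
biggest([22, 49, 10, 87, 44, 40]): compare 22 with biggest([49, 10, 87, 44, 40])
biggest([49, 10, 87, 44, 40]): compare 49 with biggest([10, 87, 44, 40])
biggest([10, 87, 44, 40]): compare 10 with biggest([87, 44, 40])
biggest([87, 44, 40]): compare 87 with biggest([44, 40])
biggest([44, 40]): compare 44 with biggest([40])
biggest([40]) = 40  (base case)
Compare 44 with 40 -> 44
Compare 87 with 44 -> 87
Compare 10 with 87 -> 87
Compare 49 with 87 -> 87
Compare 22 with 87 -> 87
Compare 92 with 87 -> 92

92


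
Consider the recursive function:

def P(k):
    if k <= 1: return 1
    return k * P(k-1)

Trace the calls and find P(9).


P(9)
= 9 * P(8)
= 9 * 8 * P(7)
= 9 * 8 * 7 * P(6)
= 9 * 8 * 7 * 6 * P(5)
= 9 * 8 * 7 * 6 * 5 * P(4)
= 9 * 8 * 7 * 6 * 5 * 4 * P(3)
= 9 * 8 * 7 * 6 * 5 * 4 * 3 * P(2)
= 9 * 8 * 7 * 6 * 5 * 4 * 3 * 2 * P(1)
= 9 * 8 * 7 * 6 * 5 * 4 * 3 * 2 * 1
= 362880

362880


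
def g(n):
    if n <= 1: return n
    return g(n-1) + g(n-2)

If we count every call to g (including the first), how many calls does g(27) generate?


Let C(n) = total calls for g(n)
C(0) = 1, C(1) = 1
C(2) = 1 + C(1) + C(0) = 1 + 1 + 1 = 3
C(3) = 1 + C(2) + C(1) = 1 + 3 + 1 = 5
C(4) = 1 + C(3) + C(2) = 1 + 5 + 3 = 9
C(5) = 1 + C(4) + C(3) = 1 + 9 + 5 = 15
C(6) = 1 + C(5) + C(4) = 1 + 15 + 9 = 25
C(7) = 1 + C(6) + C(5) = 1 + 25 + 15 = 41
C(8) = 1 + C(7) + C(6) = 1 + 41 + 25 = 67
C(9) = 1 + C(8) + C(7) = 1 + 67 + 41 = 109
C(10) = 1 + C(9) + C(8) = 1 + 109 + 67 = 177
C(11) = 1 + C(10) + C(9) = 1 + 177 + 109 = 287
C(12) = 1 + C(11) + C(10) = 1 + 287 + 177 = 465
C(13) = 1 + C(12) + C(11) = 1 + 465 + 287 = 753
C(14) = 1 + C(13) + C(12) = 1 + 753 + 465 = 1219
C(15) = 1 + C(14) + C(13) = 1 + 1219 + 753 = 1973
C(16) = 1 + C(15) + C(14) = 1 + 1973 + 1219 = 3193
C(17) = 1 + C(16) + C(15) = 1 + 3193 + 1973 = 5167
C(18) = 1 + C(17) + C(16) = 1 + 5167 + 3193 = 8361
C(19) = 1 + C(18) + C(17) = 1 + 8361 + 5167 = 13529
C(20) = 1 + C(19) + C(18) = 1 + 13529 + 8361 = 21891
C(21) = 1 + C(20) + C(19) = 1 + 21891 + 13529 = 35421
C(22) = 1 + C(21) + C(20) = 1 + 35421 + 21891 = 57313
C(23) = 1 + C(22) + C(21) = 1 + 57313 + 35421 = 92735
C(24) = 1 + C(23) + C(22) = 1 + 92735 + 57313 = 150049
C(25) = 1 + C(24) + C(23) = 1 + 150049 + 92735 = 242785
C(26) = 1 + C(25) + C(24) = 1 + 242785 + 150049 = 392835
C(27) = 1 + C(26) + C(25) = 1 + 392835 + 242785 = 635621

635621


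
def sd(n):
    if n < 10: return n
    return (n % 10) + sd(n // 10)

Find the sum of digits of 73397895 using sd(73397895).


sd(73397895) = 5 + sd(7339789)
sd(7339789) = 9 + sd(733978)
sd(733978) = 8 + sd(73397)
sd(73397) = 7 + sd(7339)
sd(7339) = 9 + sd(733)
sd(733) = 3 + sd(73)
sd(73) = 3 + sd(7)
sd(7) = 7  (base case)
Total: 5 + 9 + 8 + 7 + 9 + 3 + 3 + 7 = 51

51


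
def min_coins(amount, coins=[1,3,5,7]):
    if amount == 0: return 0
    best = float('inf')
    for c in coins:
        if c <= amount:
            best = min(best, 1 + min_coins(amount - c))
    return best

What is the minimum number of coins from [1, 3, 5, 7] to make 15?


Building up with DP:
min_coins(0) = 0
min_coins(1) = min(1+min_coins(0)=1+0=1) = 1
min_coins(2) = min(1+min_coins(1)=1+1=2) = 2
min_coins(3) = min(1+min_coins(2)=1+2=3, 1+min_coins(0)=1+0=1) = 1
min_coins(4) = min(1+min_coins(3)=1+1=2, 1+min_coins(1)=1+1=2) = 2
min_coins(5) = min(1+min_coins(4)=1+2=3, 1+min_coins(2)=1+2=3, 1+min_coins(0)=1+0=1) = 1
min_coins(6) = min(1+min_coins(5)=1+1=2, 1+min_coins(3)=1+1=2, 1+min_coins(1)=1+1=2) = 2
min_coins(7) = min(1+min_coins(6)=1+2=3, 1+min_coins(4)=1+2=3, 1+min_coins(2)=1+2=3, 1+min_coins(0)=1+0=1) = 1
min_coins(8) = min(1+min_coins(7)=1+1=2, 1+min_coins(5)=1+1=2, 1+min_coins(3)=1+1=2, 1+min_coins(1)=1+1=2) = 2
min_coins(9) = min(1+min_coins(8)=1+2=3, 1+min_coins(6)=1+2=3, 1+min_coins(4)=1+2=3, 1+min_coins(2)=1+2=3) = 3
min_coins(10) = min(1+min_coins(9)=1+3=4, 1+min_coins(7)=1+1=2, 1+min_coins(5)=1+1=2, 1+min_coins(3)=1+1=2) = 2
min_coins(11) = min(1+min_coins(10)=1+2=3, 1+min_coins(8)=1+2=3, 1+min_coins(6)=1+2=3, 1+min_coins(4)=1+2=3) = 3
min_coins(12) = min(1+min_coins(11)=1+3=4, 1+min_coins(9)=1+3=4, 1+min_coins(7)=1+1=2, 1+min_coins(5)=1+1=2) = 2
min_coins(13) = min(1+min_coins(12)=1+2=3, 1+min_coins(10)=1+2=3, 1+min_coins(8)=1+2=3, 1+min_coins(6)=1+2=3) = 3
min_coins(14) = min(1+min_coins(13)=1+3=4, 1+min_coins(11)=1+3=4, 1+min_coins(9)=1+3=4, 1+min_coins(7)=1+1=2) = 2
min_coins(15) = min(1+min_coins(14)=1+2=3, 1+min_coins(12)=1+2=3, 1+min_coins(10)=1+2=3, 1+min_coins(8)=1+2=3) = 3

3


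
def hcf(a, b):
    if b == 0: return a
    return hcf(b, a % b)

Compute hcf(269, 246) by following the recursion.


hcf(269, 246) = hcf(246, 23)
hcf(246, 23) = hcf(23, 16)
hcf(23, 16) = hcf(16, 7)
hcf(16, 7) = hcf(7, 2)
hcf(7, 2) = hcf(2, 1)
hcf(2, 1) = hcf(1, 0)
hcf(1, 0) = 1  (base case)

1


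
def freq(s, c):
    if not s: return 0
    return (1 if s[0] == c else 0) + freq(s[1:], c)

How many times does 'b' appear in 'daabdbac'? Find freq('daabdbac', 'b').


s[0]='d' != 'b' -> 0
s[0]='a' != 'b' -> 0
s[0]='a' != 'b' -> 0
s[0]='b' == 'b' -> 1
s[0]='d' != 'b' -> 0
s[0]='b' == 'b' -> 1
s[0]='a' != 'b' -> 0
s[0]='c' != 'b' -> 0
Sum: 0 + 0 + 0 + 1 + 0 + 1 + 0 + 0 = 2

2


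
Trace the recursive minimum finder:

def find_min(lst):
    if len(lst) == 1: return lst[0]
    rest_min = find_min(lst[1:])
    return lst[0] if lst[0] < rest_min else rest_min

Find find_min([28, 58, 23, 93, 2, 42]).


find_min([28, 58, 23, 93, 2, 42]): compare 28 with find_min([58, 23, 93, 2, 42])
find_min([58, 23, 93, 2, 42]): compare 58 with find_min([23, 93, 2, 42])
find_min([23, 93, 2, 42]): compare 23 with find_min([93, 2, 42])
find_min([93, 2, 42]): compare 93 with find_min([2, 42])
find_min([2, 42]): compare 2 with find_min([42])
find_min([42]) = 42  (base case)
Compare 2 with 42 -> 2
Compare 93 with 2 -> 2
Compare 23 with 2 -> 2
Compare 58 with 2 -> 2
Compare 28 with 2 -> 2

2


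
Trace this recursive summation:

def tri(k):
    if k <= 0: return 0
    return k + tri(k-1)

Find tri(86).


tri(86)
= 86 + 85 + 84 + 83 + 82 + 81 + 80 + 79 + 78 + 77 + 76 + 75 + 74 + 73 + 72 + 71 + 70 + 69 + 68 + 67 + 66 + 65 + 64 + 63 + 62 + 61 + 60 + 59 + 58 + 57 + 56 + 55 + 54 + 53 + 52 + 51 + 50 + 49 + 48 + 47 + 46 + 45 + 44 + 43 + 42 + 41 + 40 + 39 + 38 + 37 + 36 + 35 + 34 + 33 + 32 + 31 + 30 + 29 + 28 + 27 + 26 + 25 + 24 + 23 + 22 + 21 + 20 + 19 + 18 + 17 + 16 + 15 + 14 + 13 + 12 + 11 + 10 + 9 + 8 + 7 + 6 + 5 + 4 + 3 + 2 + 1 + tri(0)
= 86 + 85 + 84 + 83 + 82 + 81 + 80 + 79 + 78 + 77 + 76 + 75 + 74 + 73 + 72 + 71 + 70 + 69 + 68 + 67 + 66 + 65 + 64 + 63 + 62 + 61 + 60 + 59 + 58 + 57 + 56 + 55 + 54 + 53 + 52 + 51 + 50 + 49 + 48 + 47 + 46 + 45 + 44 + 43 + 42 + 41 + 40 + 39 + 38 + 37 + 36 + 35 + 34 + 33 + 32 + 31 + 30 + 29 + 28 + 27 + 26 + 25 + 24 + 23 + 22 + 21 + 20 + 19 + 18 + 17 + 16 + 15 + 14 + 13 + 12 + 11 + 10 + 9 + 8 + 7 + 6 + 5 + 4 + 3 + 2 + 1 + 0
= 3741

3741


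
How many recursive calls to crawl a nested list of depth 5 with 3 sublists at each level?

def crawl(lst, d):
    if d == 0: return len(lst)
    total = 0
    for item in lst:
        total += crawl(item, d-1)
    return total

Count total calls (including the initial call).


At depth 0 (root): 1 call
At depth 1: each of 1 parents calls crawl on 3 children = 3 calls
At depth 2: each of 3 parents calls crawl on 3 children = 9 calls
At depth 3: each of 9 parents calls crawl on 3 children = 27 calls
At depth 4: each of 27 parents calls crawl on 3 children = 81 calls
At depth 5: each of 81 parents calls crawl on 3 children = 243 calls
Total: 1 + 3 + 9 + 27 + 81 + 243 = 364

364


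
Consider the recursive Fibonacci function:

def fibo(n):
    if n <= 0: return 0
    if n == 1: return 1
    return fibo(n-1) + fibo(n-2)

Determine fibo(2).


Computing fibo(2) bottom-up:
fibo(0) = 0
fibo(1) = 1
fibo(2) = fibo(1) + fibo(0) = 1 + 0 = 1

1


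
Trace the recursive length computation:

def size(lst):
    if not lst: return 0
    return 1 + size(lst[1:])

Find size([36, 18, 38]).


size([36, 18, 38]) = 1 + size([18, 38])
size([18, 38]) = 1 + size([38])
size([38]) = 1 + size([])
size([]) = 0  (base case)
Unwinding: 1 + 1 + 1 + 0 = 3

3


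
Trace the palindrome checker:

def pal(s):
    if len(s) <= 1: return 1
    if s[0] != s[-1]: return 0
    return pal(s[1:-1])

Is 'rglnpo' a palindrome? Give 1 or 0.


pal('rglnpo'): s[0]='r' != s[-1]='o' -> return 0
Result: 0 (not a palindrome)

0


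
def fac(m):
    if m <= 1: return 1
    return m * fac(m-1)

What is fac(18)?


fac(18)
= 18 * fac(17)
= 18 * 17 * fac(16)
= 18 * 17 * 16 * fac(15)
= 18 * 17 * 16 * 15 * fac(14)
= 18 * 17 * 16 * 15 * 14 * fac(13)
= 18 * 17 * 16 * 15 * 14 * 13 * fac(12)
= 18 * 17 * 16 * 15 * 14 * 13 * 12 * fac(11)
= 18 * 17 * 16 * 15 * 14 * 13 * 12 * 11 * fac(10)
= 18 * 17 * 16 * 15 * 14 * 13 * 12 * 11 * 10 * fac(9)
= 18 * 17 * 16 * 15 * 14 * 13 * 12 * 11 * 10 * 9 * fac(8)
= 18 * 17 * 16 * 15 * 14 * 13 * 12 * 11 * 10 * 9 * 8 * fac(7)
= 18 * 17 * 16 * 15 * 14 * 13 * 12 * 11 * 10 * 9 * 8 * 7 * fac(6)
= 18 * 17 * 16 * 15 * 14 * 13 * 12 * 11 * 10 * 9 * 8 * 7 * 6 * fac(5)
= 18 * 17 * 16 * 15 * 14 * 13 * 12 * 11 * 10 * 9 * 8 * 7 * 6 * 5 * fac(4)
= 18 * 17 * 16 * 15 * 14 * 13 * 12 * 11 * 10 * 9 * 8 * 7 * 6 * 5 * 4 * fac(3)
= 18 * 17 * 16 * 15 * 14 * 13 * 12 * 11 * 10 * 9 * 8 * 7 * 6 * 5 * 4 * 3 * fac(2)
= 18 * 17 * 16 * 15 * 14 * 13 * 12 * 11 * 10 * 9 * 8 * 7 * 6 * 5 * 4 * 3 * 2 * fac(1)
= 18 * 17 * 16 * 15 * 14 * 13 * 12 * 11 * 10 * 9 * 8 * 7 * 6 * 5 * 4 * 3 * 2 * 1
= 6402373705728000

6402373705728000


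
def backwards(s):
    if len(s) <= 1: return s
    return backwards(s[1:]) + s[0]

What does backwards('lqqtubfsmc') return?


backwards('lqqtubfsmc') = backwards('qqtubfsmc') + 'l'
backwards('qqtubfsmc') = backwards('qtubfsmc') + 'q'
backwards('qtubfsmc') = backwards('tubfsmc') + 'q'
backwards('tubfsmc') = backwards('ubfsmc') + 't'
backwards('ubfsmc') = backwards('bfsmc') + 'u'
backwards('bfsmc') = backwards('fsmc') + 'b'
backwards('fsmc') = backwards('smc') + 'f'
backwards('smc') = backwards('mc') + 's'
backwards('mc') = backwards('c') + 'm'
backwards('c') = 'c'  (base case)
Concatenating: 'c' + 'm' + 's' + 'f' + 'b' + 'u' + 't' + 'q' + 'q' + 'l' = 'cmsfbutqql'

cmsfbutqql


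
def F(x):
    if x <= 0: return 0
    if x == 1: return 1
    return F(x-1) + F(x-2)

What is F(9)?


Computing F(9) bottom-up:
F(0) = 0
F(1) = 1
F(2) = F(1) + F(0) = 1 + 0 = 1
F(3) = F(2) + F(1) = 1 + 1 = 2
F(4) = F(3) + F(2) = 2 + 1 = 3
F(5) = F(4) + F(3) = 3 + 2 = 5
F(6) = F(5) + F(4) = 5 + 3 = 8
F(7) = F(6) + F(5) = 8 + 5 = 13
F(8) = F(7) + F(6) = 13 + 8 = 21
F(9) = F(8) + F(7) = 21 + 13 = 34

34


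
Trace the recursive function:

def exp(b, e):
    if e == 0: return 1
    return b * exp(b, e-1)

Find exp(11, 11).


exp(11, 11)
= 11 * exp(11, 10)
= 11 * 11 * exp(11, 9)
= 11 * 11 * 11 * exp(11, 8)
= 11 * 11 * 11 * 11 * exp(11, 7)
= 11 * 11 * 11 * 11 * 11 * exp(11, 6)
= 11 * 11 * 11 * 11 * 11 * 11 * exp(11, 5)
= 11 * 11 * 11 * 11 * 11 * 11 * 11 * exp(11, 4)
= 11 * 11 * 11 * 11 * 11 * 11 * 11 * 11 * exp(11, 3)
= 11 * 11 * 11 * 11 * 11 * 11 * 11 * 11 * 11 * exp(11, 2)
= 11 * 11 * 11 * 11 * 11 * 11 * 11 * 11 * 11 * 11 * exp(11, 1)
= 11 * 11 * 11 * 11 * 11 * 11 * 11 * 11 * 11 * 11 * 11 * exp(11, 0)
= 11 * 11 * 11 * 11 * 11 * 11 * 11 * 11 * 11 * 11 * 11 * 1
= 285311670611

285311670611


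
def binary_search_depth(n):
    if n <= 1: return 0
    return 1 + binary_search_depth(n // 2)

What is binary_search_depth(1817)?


1817 / 2 = 908
908 / 2 = 454
454 / 2 = 227
227 / 2 = 113
113 / 2 = 56
56 / 2 = 28
28 / 2 = 14
14 / 2 = 7
7 / 2 = 3
3 / 2 = 1
Reached 1 after 10 halvings

10


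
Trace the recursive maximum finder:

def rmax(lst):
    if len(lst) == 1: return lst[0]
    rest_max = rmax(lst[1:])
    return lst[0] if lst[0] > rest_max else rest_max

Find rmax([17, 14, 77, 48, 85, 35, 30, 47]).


rmax([17, 14, 77, 48, 85, 35, 30, 47]): compare 17 with rmax([14, 77, 48, 85, 35, 30, 47])
rmax([14, 77, 48, 85, 35, 30, 47]): compare 14 with rmax([77, 48, 85, 35, 30, 47])
rmax([77, 48, 85, 35, 30, 47]): compare 77 with rmax([48, 85, 35, 30, 47])
rmax([48, 85, 35, 30, 47]): compare 48 with rmax([85, 35, 30, 47])
rmax([85, 35, 30, 47]): compare 85 with rmax([35, 30, 47])
rmax([35, 30, 47]): compare 35 with rmax([30, 47])
rmax([30, 47]): compare 30 with rmax([47])
rmax([47]) = 47  (base case)
Compare 30 with 47 -> 47
Compare 35 with 47 -> 47
Compare 85 with 47 -> 85
Compare 48 with 85 -> 85
Compare 77 with 85 -> 85
Compare 14 with 85 -> 85
Compare 17 with 85 -> 85

85


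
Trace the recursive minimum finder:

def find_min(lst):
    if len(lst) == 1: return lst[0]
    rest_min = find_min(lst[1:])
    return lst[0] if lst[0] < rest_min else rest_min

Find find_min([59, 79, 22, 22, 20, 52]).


find_min([59, 79, 22, 22, 20, 52]): compare 59 with find_min([79, 22, 22, 20, 52])
find_min([79, 22, 22, 20, 52]): compare 79 with find_min([22, 22, 20, 52])
find_min([22, 22, 20, 52]): compare 22 with find_min([22, 20, 52])
find_min([22, 20, 52]): compare 22 with find_min([20, 52])
find_min([20, 52]): compare 20 with find_min([52])
find_min([52]) = 52  (base case)
Compare 20 with 52 -> 20
Compare 22 with 20 -> 20
Compare 22 with 20 -> 20
Compare 79 with 20 -> 20
Compare 59 with 20 -> 20

20


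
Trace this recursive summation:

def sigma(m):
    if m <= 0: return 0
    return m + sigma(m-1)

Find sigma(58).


sigma(58)
= 58 + 57 + 56 + 55 + 54 + 53 + 52 + 51 + 50 + 49 + 48 + 47 + 46 + 45 + 44 + 43 + 42 + 41 + 40 + 39 + 38 + 37 + 36 + 35 + 34 + 33 + 32 + 31 + 30 + 29 + 28 + 27 + 26 + 25 + 24 + 23 + 22 + 21 + 20 + 19 + 18 + 17 + 16 + 15 + 14 + 13 + 12 + 11 + 10 + 9 + 8 + 7 + 6 + 5 + 4 + 3 + 2 + 1 + sigma(0)
= 58 + 57 + 56 + 55 + 54 + 53 + 52 + 51 + 50 + 49 + 48 + 47 + 46 + 45 + 44 + 43 + 42 + 41 + 40 + 39 + 38 + 37 + 36 + 35 + 34 + 33 + 32 + 31 + 30 + 29 + 28 + 27 + 26 + 25 + 24 + 23 + 22 + 21 + 20 + 19 + 18 + 17 + 16 + 15 + 14 + 13 + 12 + 11 + 10 + 9 + 8 + 7 + 6 + 5 + 4 + 3 + 2 + 1 + 0
= 1711

1711


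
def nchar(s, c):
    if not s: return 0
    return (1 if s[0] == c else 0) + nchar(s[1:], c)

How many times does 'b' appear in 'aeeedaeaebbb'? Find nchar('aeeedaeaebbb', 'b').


s[0]='a' != 'b' -> 0
s[0]='e' != 'b' -> 0
s[0]='e' != 'b' -> 0
s[0]='e' != 'b' -> 0
s[0]='d' != 'b' -> 0
s[0]='a' != 'b' -> 0
s[0]='e' != 'b' -> 0
s[0]='a' != 'b' -> 0
s[0]='e' != 'b' -> 0
s[0]='b' == 'b' -> 1
s[0]='b' == 'b' -> 1
s[0]='b' == 'b' -> 1
Sum: 0 + 0 + 0 + 0 + 0 + 0 + 0 + 0 + 0 + 1 + 1 + 1 = 3

3


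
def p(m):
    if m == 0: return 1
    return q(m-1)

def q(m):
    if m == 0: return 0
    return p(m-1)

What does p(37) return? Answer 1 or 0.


p(37) = q(36)
q(36) = p(35)
p(35) = q(34)
q(34) = p(33)
p(33) = q(32)
q(32) = p(31)
p(31) = q(30)
q(30) = p(29)
p(29) = q(28)
q(28) = p(27)
p(27) = q(26)
q(26) = p(25)
p(25) = q(24)
q(24) = p(23)
p(23) = q(22)
q(22) = p(21)
p(21) = q(20)
q(20) = p(19)
p(19) = q(18)
q(18) = p(17)
p(17) = q(16)
q(16) = p(15)
p(15) = q(14)
q(14) = p(13)
p(13) = q(12)
q(12) = p(11)
p(11) = q(10)
q(10) = p(9)
p(9) = q(8)
q(8) = p(7)
p(7) = q(6)
q(6) = p(5)
p(5) = q(4)
q(4) = p(3)
p(3) = q(2)
q(2) = p(1)
p(1) = q(0)
q(0) = 0  (base case)
Result: 0

0


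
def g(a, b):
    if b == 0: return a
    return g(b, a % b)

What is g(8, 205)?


g(8, 205) = g(205, 8)
g(205, 8) = g(8, 5)
g(8, 5) = g(5, 3)
g(5, 3) = g(3, 2)
g(3, 2) = g(2, 1)
g(2, 1) = g(1, 0)
g(1, 0) = 1  (base case)

1


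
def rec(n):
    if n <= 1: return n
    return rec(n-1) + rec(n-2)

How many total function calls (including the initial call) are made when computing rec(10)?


Let C(n) = total calls for rec(n)
C(0) = 1, C(1) = 1
C(2) = 1 + C(1) + C(0) = 1 + 1 + 1 = 3
C(3) = 1 + C(2) + C(1) = 1 + 3 + 1 = 5
C(4) = 1 + C(3) + C(2) = 1 + 5 + 3 = 9
C(5) = 1 + C(4) + C(3) = 1 + 9 + 5 = 15
C(6) = 1 + C(5) + C(4) = 1 + 15 + 9 = 25
C(7) = 1 + C(6) + C(5) = 1 + 25 + 15 = 41
C(8) = 1 + C(7) + C(6) = 1 + 41 + 25 = 67
C(9) = 1 + C(8) + C(7) = 1 + 67 + 41 = 109
C(10) = 1 + C(9) + C(8) = 1 + 109 + 67 = 177

177


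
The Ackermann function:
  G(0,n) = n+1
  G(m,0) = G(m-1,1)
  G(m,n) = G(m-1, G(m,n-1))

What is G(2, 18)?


G(2, 18) = G(1, G(2, 17))
  G(2, 17) = G(1, G(2, 16))
    G(2, 16) = G(1, G(2, 15))
      G(2, 15) = G(1, G(2, 14))
        G(2, 14) = G(1, G(2, 13))
          G(2, 13) = G(1, G(2, 12))
          G(2, 12) = G(1, G(2, 11))
          G(2, 11) = G(1, G(2, 10))
          G(2, 10) = G(1, G(2, 9))
          G(2, 9) = G(1, G(2, 8))
          G(2, 8) = G(1, G(2, 7))
          G(2, 7) = G(1, G(2, 6))
          G(2, 6) = G(1, G(2, 5))
          G(2, 5) = G(1, G(2, 4))
          G(2, 4) = G(1, G(2, 3))
          G(2, 3) = G(1, G(2, 2))
          G(2, 2) = G(1, G(2, 1))
          G(2, 1) = G(1, G(2, 0))
          G(2, 0) = G(1, 1)
          G(1, 1) = G(0, G(1, 0))
          G(1, 0) = G(0, 1)
          G(0, 1) = 2
            = G(0, 2)
          G(0, 2) = 3
            = G(1, 3)
... (trace truncated)
Result: G(2, 18) = 39

39


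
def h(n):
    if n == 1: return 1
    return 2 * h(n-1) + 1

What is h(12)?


h(12) = 2 * h(11) + 1
h(11) = 2 * h(10) + 1
h(10) = 2 * h(9) + 1
h(9) = 2 * h(8) + 1
h(8) = 2 * h(7) + 1
h(7) = 2 * h(6) + 1
h(6) = 2 * h(5) + 1
h(5) = 2 * h(4) + 1
h(4) = 2 * h(3) + 1
h(3) = 2 * h(2) + 1
h(2) = 2 * h(1) + 1
h(1) = 1  (base case)
h(2) = 2 * 1 + 1 = 3
h(3) = 2 * 3 + 1 = 7
h(4) = 2 * 7 + 1 = 15
h(5) = 2 * 15 + 1 = 31
h(6) = 2 * 31 + 1 = 63
h(7) = 2 * 63 + 1 = 127
h(8) = 2 * 127 + 1 = 255
h(9) = 2 * 255 + 1 = 511
h(10) = 2 * 511 + 1 = 1023
h(11) = 2 * 1023 + 1 = 2047
h(12) = 2 * 2047 + 1 = 4095

4095


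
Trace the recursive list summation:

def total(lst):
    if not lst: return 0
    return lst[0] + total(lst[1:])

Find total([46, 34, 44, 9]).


total([46, 34, 44, 9]) = 46 + total([34, 44, 9])
total([34, 44, 9]) = 34 + total([44, 9])
total([44, 9]) = 44 + total([9])
total([9]) = 9 + total([])
total([]) = 0  (base case)
Total: 46 + 34 + 44 + 9 + 0 = 133

133


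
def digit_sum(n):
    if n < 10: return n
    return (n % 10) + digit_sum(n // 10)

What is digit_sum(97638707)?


digit_sum(97638707) = 7 + digit_sum(9763870)
digit_sum(9763870) = 0 + digit_sum(976387)
digit_sum(976387) = 7 + digit_sum(97638)
digit_sum(97638) = 8 + digit_sum(9763)
digit_sum(9763) = 3 + digit_sum(976)
digit_sum(976) = 6 + digit_sum(97)
digit_sum(97) = 7 + digit_sum(9)
digit_sum(9) = 9  (base case)
Total: 7 + 0 + 7 + 8 + 3 + 6 + 7 + 9 = 47

47


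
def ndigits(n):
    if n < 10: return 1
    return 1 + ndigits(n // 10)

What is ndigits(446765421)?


ndigits(446765421) = 1 + ndigits(44676542)
ndigits(44676542) = 1 + ndigits(4467654)
ndigits(4467654) = 1 + ndigits(446765)
ndigits(446765) = 1 + ndigits(44676)
ndigits(44676) = 1 + ndigits(4467)
ndigits(4467) = 1 + ndigits(446)
ndigits(446) = 1 + ndigits(44)
ndigits(44) = 1 + ndigits(4)
ndigits(4) = 1  (base case: 4 < 10)
Unwinding: 1 + 1 + 1 + 1 + 1 + 1 + 1 + 1 + 1 = 9

9


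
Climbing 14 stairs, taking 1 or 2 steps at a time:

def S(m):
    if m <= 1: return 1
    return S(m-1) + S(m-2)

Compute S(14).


Building up from base cases:
S(0) = 1
S(1) = 1
S(2) = S(1) + S(0) = 1 + 1 = 2
S(3) = S(2) + S(1) = 2 + 1 = 3
S(4) = S(3) + S(2) = 3 + 2 = 5
S(5) = S(4) + S(3) = 5 + 3 = 8
S(6) = S(5) + S(4) = 8 + 5 = 13
S(7) = S(6) + S(5) = 13 + 8 = 21
S(8) = S(7) + S(6) = 21 + 13 = 34
S(9) = S(8) + S(7) = 34 + 21 = 55
S(10) = S(9) + S(8) = 55 + 34 = 89
S(11) = S(10) + S(9) = 89 + 55 = 144
S(12) = S(11) + S(10) = 144 + 89 = 233
S(13) = S(12) + S(11) = 233 + 144 = 377
S(14) = S(13) + S(12) = 377 + 233 = 610

610


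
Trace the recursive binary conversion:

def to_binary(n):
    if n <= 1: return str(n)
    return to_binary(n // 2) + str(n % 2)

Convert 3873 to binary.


to_binary(3873) = to_binary(1936) + '1'
to_binary(1936) = to_binary(968) + '0'
to_binary(968) = to_binary(484) + '0'
to_binary(484) = to_binary(242) + '0'
to_binary(242) = to_binary(121) + '0'
to_binary(121) = to_binary(60) + '1'
to_binary(60) = to_binary(30) + '0'
to_binary(30) = to_binary(15) + '0'
to_binary(15) = to_binary(7) + '1'
to_binary(7) = to_binary(3) + '1'
to_binary(3) = to_binary(1) + '1'
to_binary(1) = '1'  (base case)
Concatenating: '1' + '1' + '1' + '1' + '0' + '0' + '1' + '0' + '0' + '0' + '0' + '1' = '111100100001'

111100100001


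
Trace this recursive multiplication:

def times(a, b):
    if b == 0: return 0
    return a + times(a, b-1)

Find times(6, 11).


times(6, 11) = 6 + times(6, 10)
times(6, 10) = 6 + times(6, 9)
times(6, 9) = 6 + times(6, 8)
times(6, 8) = 6 + times(6, 7)
times(6, 7) = 6 + times(6, 6)
times(6, 6) = 6 + times(6, 5)
times(6, 5) = 6 + times(6, 4)
times(6, 4) = 6 + times(6, 3)
times(6, 3) = 6 + times(6, 2)
times(6, 2) = 6 + times(6, 1)
times(6, 1) = 6 + times(6, 0)
times(6, 0) = 0  (base case)
Total: 6 + 6 + 6 + 6 + 6 + 6 + 6 + 6 + 6 + 6 + 6 + 0 = 66

66


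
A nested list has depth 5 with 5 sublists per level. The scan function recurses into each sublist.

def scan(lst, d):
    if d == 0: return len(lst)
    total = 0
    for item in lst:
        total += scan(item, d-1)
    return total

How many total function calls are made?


At depth 0 (root): 1 call
At depth 1: each of 1 parents calls scan on 5 children = 5 calls
At depth 2: each of 5 parents calls scan on 5 children = 25 calls
At depth 3: each of 25 parents calls scan on 5 children = 125 calls
At depth 4: each of 125 parents calls scan on 5 children = 625 calls
At depth 5: each of 625 parents calls scan on 5 children = 3125 calls
Total: 1 + 5 + 25 + 125 + 625 + 3125 = 3906

3906


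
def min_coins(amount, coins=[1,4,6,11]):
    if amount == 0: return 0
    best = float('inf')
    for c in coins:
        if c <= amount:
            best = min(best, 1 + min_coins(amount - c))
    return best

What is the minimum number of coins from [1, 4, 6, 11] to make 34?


Building up with DP:
min_coins(0) = 0
min_coins(1) = min(1+min_coins(0)=1+0=1) = 1
min_coins(2) = min(1+min_coins(1)=1+1=2) = 2
min_coins(3) = min(1+min_coins(2)=1+2=3) = 3
min_coins(4) = min(1+min_coins(3)=1+3=4, 1+min_coins(0)=1+0=1) = 1
min_coins(5) = min(1+min_coins(4)=1+1=2, 1+min_coins(1)=1+1=2) = 2
min_coins(6) = min(1+min_coins(5)=1+2=3, 1+min_coins(2)=1+2=3, 1+min_coins(0)=1+0=1) = 1
min_coins(7) = min(1+min_coins(6)=1+1=2, 1+min_coins(3)=1+3=4, 1+min_coins(1)=1+1=2) = 2
min_coins(8) = min(1+min_coins(7)=1+2=3, 1+min_coins(4)=1+1=2, 1+min_coins(2)=1+2=3) = 2
min_coins(9) = min(1+min_coins(8)=1+2=3, 1+min_coins(5)=1+2=3, 1+min_coins(3)=1+3=4) = 3
min_coins(10) = min(1+min_coins(9)=1+3=4, 1+min_coins(6)=1+1=2, 1+min_coins(4)=1+1=2) = 2
min_coins(11) = min(1+min_coins(10)=1+2=3, 1+min_coins(7)=1+2=3, 1+min_coins(5)=1+2=3, 1+min_coins(0)=1+0=1) = 1
min_coins(12) = min(1+min_coins(11)=1+1=2, 1+min_coins(8)=1+2=3, 1+min_coins(6)=1+1=2, 1+min_coins(1)=1+1=2) = 2
min_coins(13) = min(1+min_coins(12)=1+2=3, 1+min_coins(9)=1+3=4, 1+min_coins(7)=1+2=3, 1+min_coins(2)=1+2=3) = 3
min_coins(14) = min(1+min_coins(13)=1+3=4, 1+min_coins(10)=1+2=3, 1+min_coins(8)=1+2=3, 1+min_coins(3)=1+3=4) = 3
min_coins(15) = min(1+min_coins(14)=1+3=4, 1+min_coins(11)=1+1=2, 1+min_coins(9)=1+3=4, 1+min_coins(4)=1+1=2) = 2
min_coins(16) = min(1+min_coins(15)=1+2=3, 1+min_coins(12)=1+2=3, 1+min_coins(10)=1+2=3, 1+min_coins(5)=1+2=3) = 3
min_coins(17) = min(1+min_coins(16)=1+3=4, 1+min_coins(13)=1+3=4, 1+min_coins(11)=1+1=2, 1+min_coins(6)=1+1=2) = 2
min_coins(18) = min(1+min_coins(17)=1+2=3, 1+min_coins(14)=1+3=4, 1+min_coins(12)=1+2=3, 1+min_coins(7)=1+2=3) = 3
min_coins(19) = min(1+min_coins(18)=1+3=4, 1+min_coins(15)=1+2=3, 1+min_coins(13)=1+3=4, 1+min_coins(8)=1+2=3) = 3
min_coins(20) = min(1+min_coins(19)=1+3=4, 1+min_coins(16)=1+3=4, 1+min_coins(14)=1+3=4, 1+min_coins(9)=1+3=4) = 4
min_coins(21) = min(1+min_coins(20)=1+4=5, 1+min_coins(17)=1+2=3, 1+min_coins(15)=1+2=3, 1+min_coins(10)=1+2=3) = 3
min_coins(22) = min(1+min_coins(21)=1+3=4, 1+min_coins(18)=1+3=4, 1+min_coins(16)=1+3=4, 1+min_coins(11)=1+1=2) = 2
min_coins(23) = min(1+min_coins(22)=1+2=3, 1+min_coins(19)=1+3=4, 1+min_coins(17)=1+2=3, 1+min_coins(12)=1+2=3) = 3
min_coins(24) = min(1+min_coins(23)=1+3=4, 1+min_coins(20)=1+4=5, 1+min_coins(18)=1+3=4, 1+min_coins(13)=1+3=4) = 4
min_coins(25) = min(1+min_coins(24)=1+4=5, 1+min_coins(21)=1+3=4, 1+min_coins(19)=1+3=4, 1+min_coins(14)=1+3=4) = 4
min_coins(26) = min(1+min_coins(25)=1+4=5, 1+min_coins(22)=1+2=3, 1+min_coins(20)=1+4=5, 1+min_coins(15)=1+2=3) = 3
min_coins(27) = min(1+min_coins(26)=1+3=4, 1+min_coins(23)=1+3=4, 1+min_coins(21)=1+3=4, 1+min_coins(16)=1+3=4) = 4
min_coins(28) = min(1+min_coins(27)=1+4=5, 1+min_coins(24)=1+4=5, 1+min_coins(22)=1+2=3, 1+min_coins(17)=1+2=3) = 3
min_coins(29) = min(1+min_coins(28)=1+3=4, 1+min_coins(25)=1+4=5, 1+min_coins(23)=1+3=4, 1+min_coins(18)=1+3=4) = 4
min_coins(30) = min(1+min_coins(29)=1+4=5, 1+min_coins(26)=1+3=4, 1+min_coins(24)=1+4=5, 1+min_coins(19)=1+3=4) = 4
min_coins(31) = min(1+min_coins(30)=1+4=5, 1+min_coins(27)=1+4=5, 1+min_coins(25)=1+4=5, 1+min_coins(20)=1+4=5) = 5
min_coins(32) = min(1+min_coins(31)=1+5=6, 1+min_coins(28)=1+3=4, 1+min_coins(26)=1+3=4, 1+min_coins(21)=1+3=4) = 4
min_coins(33) = min(1+min_coins(32)=1+4=5, 1+min_coins(29)=1+4=5, 1+min_coins(27)=1+4=5, 1+min_coins(22)=1+2=3) = 3
min_coins(34) = min(1+min_coins(33)=1+3=4, 1+min_coins(30)=1+4=5, 1+min_coins(28)=1+3=4, 1+min_coins(23)=1+3=4) = 4

4


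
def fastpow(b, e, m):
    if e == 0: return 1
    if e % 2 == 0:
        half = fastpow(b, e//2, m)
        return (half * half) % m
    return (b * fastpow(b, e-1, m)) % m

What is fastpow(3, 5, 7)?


fastpow(3, 5, 7): e is odd, compute fastpow(3, 4, 7)
  fastpow(3, 4, 7): e is even, compute fastpow(3, 2, 7)
    fastpow(3, 2, 7): e is even, compute fastpow(3, 1, 7)
      fastpow(3, 1, 7): e is odd, compute fastpow(3, 0, 7)
        fastpow(3, 0, 7) = 1
      (3 * 1) % 7 = 3
    half=3, (3*3) % 7 = 2
  half=2, (2*2) % 7 = 4
(3 * 4) % 7 = 5

5


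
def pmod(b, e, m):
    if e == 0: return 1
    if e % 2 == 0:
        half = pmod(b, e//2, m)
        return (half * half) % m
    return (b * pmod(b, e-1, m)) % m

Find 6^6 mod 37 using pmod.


pmod(6, 6, 37): e is even, compute pmod(6, 3, 37)
  pmod(6, 3, 37): e is odd, compute pmod(6, 2, 37)
    pmod(6, 2, 37): e is even, compute pmod(6, 1, 37)
      pmod(6, 1, 37): e is odd, compute pmod(6, 0, 37)
        pmod(6, 0, 37) = 1
      (6 * 1) % 37 = 6
    half=6, (6*6) % 37 = 36
  (6 * 36) % 37 = 31
half=31, (31*31) % 37 = 36

36


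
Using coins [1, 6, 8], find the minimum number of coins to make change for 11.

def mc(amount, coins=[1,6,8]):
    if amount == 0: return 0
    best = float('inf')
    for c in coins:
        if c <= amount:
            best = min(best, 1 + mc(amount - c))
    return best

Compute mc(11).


Building up with DP:
mc(0) = 0
mc(1) = min(1+mc(0)=1+0=1) = 1
mc(2) = min(1+mc(1)=1+1=2) = 2
mc(3) = min(1+mc(2)=1+2=3) = 3
mc(4) = min(1+mc(3)=1+3=4) = 4
mc(5) = min(1+mc(4)=1+4=5) = 5
mc(6) = min(1+mc(5)=1+5=6, 1+mc(0)=1+0=1) = 1
mc(7) = min(1+mc(6)=1+1=2, 1+mc(1)=1+1=2) = 2
mc(8) = min(1+mc(7)=1+2=3, 1+mc(2)=1+2=3, 1+mc(0)=1+0=1) = 1
mc(9) = min(1+mc(8)=1+1=2, 1+mc(3)=1+3=4, 1+mc(1)=1+1=2) = 2
mc(10) = min(1+mc(9)=1+2=3, 1+mc(4)=1+4=5, 1+mc(2)=1+2=3) = 3
mc(11) = min(1+mc(10)=1+3=4, 1+mc(5)=1+5=6, 1+mc(3)=1+3=4) = 4

4


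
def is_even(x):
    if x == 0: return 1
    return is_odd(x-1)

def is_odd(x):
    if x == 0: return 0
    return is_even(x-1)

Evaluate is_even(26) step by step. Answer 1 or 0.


is_even(26) = is_odd(25)
is_odd(25) = is_even(24)
is_even(24) = is_odd(23)
is_odd(23) = is_even(22)
is_even(22) = is_odd(21)
is_odd(21) = is_even(20)
is_even(20) = is_odd(19)
is_odd(19) = is_even(18)
is_even(18) = is_odd(17)
is_odd(17) = is_even(16)
is_even(16) = is_odd(15)
is_odd(15) = is_even(14)
is_even(14) = is_odd(13)
is_odd(13) = is_even(12)
is_even(12) = is_odd(11)
is_odd(11) = is_even(10)
is_even(10) = is_odd(9)
is_odd(9) = is_even(8)
is_even(8) = is_odd(7)
is_odd(7) = is_even(6)
is_even(6) = is_odd(5)
is_odd(5) = is_even(4)
is_even(4) = is_odd(3)
is_odd(3) = is_even(2)
is_even(2) = is_odd(1)
is_odd(1) = is_even(0)
is_even(0) = 1  (base case)
Result: 1

1


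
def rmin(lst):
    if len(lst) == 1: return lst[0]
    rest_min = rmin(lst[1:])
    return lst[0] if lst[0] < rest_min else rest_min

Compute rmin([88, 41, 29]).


rmin([88, 41, 29]): compare 88 with rmin([41, 29])
rmin([41, 29]): compare 41 with rmin([29])
rmin([29]) = 29  (base case)
Compare 41 with 29 -> 29
Compare 88 with 29 -> 29

29


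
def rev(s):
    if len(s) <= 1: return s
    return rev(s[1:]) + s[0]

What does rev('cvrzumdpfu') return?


rev('cvrzumdpfu') = rev('vrzumdpfu') + 'c'
rev('vrzumdpfu') = rev('rzumdpfu') + 'v'
rev('rzumdpfu') = rev('zumdpfu') + 'r'
rev('zumdpfu') = rev('umdpfu') + 'z'
rev('umdpfu') = rev('mdpfu') + 'u'
rev('mdpfu') = rev('dpfu') + 'm'
rev('dpfu') = rev('pfu') + 'd'
rev('pfu') = rev('fu') + 'p'
rev('fu') = rev('u') + 'f'
rev('u') = 'u'  (base case)
Concatenating: 'u' + 'f' + 'p' + 'd' + 'm' + 'u' + 'z' + 'r' + 'v' + 'c' = 'ufpdmuzrvc'

ufpdmuzrvc
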